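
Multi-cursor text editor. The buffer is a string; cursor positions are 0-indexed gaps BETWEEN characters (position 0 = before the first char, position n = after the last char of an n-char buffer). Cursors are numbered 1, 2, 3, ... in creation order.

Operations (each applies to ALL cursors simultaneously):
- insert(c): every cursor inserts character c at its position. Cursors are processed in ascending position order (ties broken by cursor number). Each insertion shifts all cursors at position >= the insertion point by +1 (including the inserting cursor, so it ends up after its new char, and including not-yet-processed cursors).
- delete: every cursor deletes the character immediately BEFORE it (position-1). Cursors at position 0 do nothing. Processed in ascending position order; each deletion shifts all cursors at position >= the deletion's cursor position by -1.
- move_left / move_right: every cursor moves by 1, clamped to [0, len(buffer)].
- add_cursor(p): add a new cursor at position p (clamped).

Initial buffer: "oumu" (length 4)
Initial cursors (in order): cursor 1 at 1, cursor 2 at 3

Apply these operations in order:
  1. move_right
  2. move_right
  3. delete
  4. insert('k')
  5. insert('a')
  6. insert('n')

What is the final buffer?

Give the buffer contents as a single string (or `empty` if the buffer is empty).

After op 1 (move_right): buffer="oumu" (len 4), cursors c1@2 c2@4, authorship ....
After op 2 (move_right): buffer="oumu" (len 4), cursors c1@3 c2@4, authorship ....
After op 3 (delete): buffer="ou" (len 2), cursors c1@2 c2@2, authorship ..
After op 4 (insert('k')): buffer="oukk" (len 4), cursors c1@4 c2@4, authorship ..12
After op 5 (insert('a')): buffer="oukkaa" (len 6), cursors c1@6 c2@6, authorship ..1212
After op 6 (insert('n')): buffer="oukkaann" (len 8), cursors c1@8 c2@8, authorship ..121212

Answer: oukkaann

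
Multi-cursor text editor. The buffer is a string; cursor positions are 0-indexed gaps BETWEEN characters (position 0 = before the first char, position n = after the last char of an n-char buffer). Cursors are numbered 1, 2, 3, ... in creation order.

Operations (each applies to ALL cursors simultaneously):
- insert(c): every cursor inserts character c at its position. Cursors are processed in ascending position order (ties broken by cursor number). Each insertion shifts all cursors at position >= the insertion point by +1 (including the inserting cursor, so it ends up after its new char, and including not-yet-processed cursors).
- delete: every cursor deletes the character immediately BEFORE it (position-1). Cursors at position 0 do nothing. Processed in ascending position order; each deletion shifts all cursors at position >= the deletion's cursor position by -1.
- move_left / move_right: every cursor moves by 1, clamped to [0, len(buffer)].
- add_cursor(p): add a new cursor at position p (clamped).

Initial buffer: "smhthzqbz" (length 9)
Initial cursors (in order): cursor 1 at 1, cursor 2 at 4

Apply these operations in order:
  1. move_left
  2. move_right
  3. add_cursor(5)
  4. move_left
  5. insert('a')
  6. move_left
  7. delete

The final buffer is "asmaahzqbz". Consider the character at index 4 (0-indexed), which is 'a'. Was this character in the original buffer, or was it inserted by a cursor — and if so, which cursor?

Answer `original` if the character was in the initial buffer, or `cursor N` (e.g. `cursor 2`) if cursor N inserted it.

After op 1 (move_left): buffer="smhthzqbz" (len 9), cursors c1@0 c2@3, authorship .........
After op 2 (move_right): buffer="smhthzqbz" (len 9), cursors c1@1 c2@4, authorship .........
After op 3 (add_cursor(5)): buffer="smhthzqbz" (len 9), cursors c1@1 c2@4 c3@5, authorship .........
After op 4 (move_left): buffer="smhthzqbz" (len 9), cursors c1@0 c2@3 c3@4, authorship .........
After op 5 (insert('a')): buffer="asmhatahzqbz" (len 12), cursors c1@1 c2@5 c3@7, authorship 1...2.3.....
After op 6 (move_left): buffer="asmhatahzqbz" (len 12), cursors c1@0 c2@4 c3@6, authorship 1...2.3.....
After op 7 (delete): buffer="asmaahzqbz" (len 10), cursors c1@0 c2@3 c3@4, authorship 1..23.....
Authorship (.=original, N=cursor N): 1 . . 2 3 . . . . .
Index 4: author = 3

Answer: cursor 3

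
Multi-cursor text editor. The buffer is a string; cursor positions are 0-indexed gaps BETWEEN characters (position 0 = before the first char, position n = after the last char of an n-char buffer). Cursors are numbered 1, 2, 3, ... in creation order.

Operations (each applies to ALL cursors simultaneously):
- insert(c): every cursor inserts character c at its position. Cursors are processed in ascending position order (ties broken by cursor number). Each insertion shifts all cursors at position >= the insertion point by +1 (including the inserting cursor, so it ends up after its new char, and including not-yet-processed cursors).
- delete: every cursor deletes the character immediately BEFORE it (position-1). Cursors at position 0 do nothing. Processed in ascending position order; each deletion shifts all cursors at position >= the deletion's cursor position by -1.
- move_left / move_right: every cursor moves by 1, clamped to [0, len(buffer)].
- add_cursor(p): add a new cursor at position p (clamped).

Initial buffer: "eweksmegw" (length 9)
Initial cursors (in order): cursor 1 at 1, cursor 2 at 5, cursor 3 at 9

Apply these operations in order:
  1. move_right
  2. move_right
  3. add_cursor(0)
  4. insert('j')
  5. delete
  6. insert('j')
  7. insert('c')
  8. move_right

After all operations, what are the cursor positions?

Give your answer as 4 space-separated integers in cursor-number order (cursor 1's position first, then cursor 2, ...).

Answer: 8 14 17 3

Derivation:
After op 1 (move_right): buffer="eweksmegw" (len 9), cursors c1@2 c2@6 c3@9, authorship .........
After op 2 (move_right): buffer="eweksmegw" (len 9), cursors c1@3 c2@7 c3@9, authorship .........
After op 3 (add_cursor(0)): buffer="eweksmegw" (len 9), cursors c4@0 c1@3 c2@7 c3@9, authorship .........
After op 4 (insert('j')): buffer="jewejksmejgwj" (len 13), cursors c4@1 c1@5 c2@10 c3@13, authorship 4...1....2..3
After op 5 (delete): buffer="eweksmegw" (len 9), cursors c4@0 c1@3 c2@7 c3@9, authorship .........
After op 6 (insert('j')): buffer="jewejksmejgwj" (len 13), cursors c4@1 c1@5 c2@10 c3@13, authorship 4...1....2..3
After op 7 (insert('c')): buffer="jcewejcksmejcgwjc" (len 17), cursors c4@2 c1@7 c2@13 c3@17, authorship 44...11....22..33
After op 8 (move_right): buffer="jcewejcksmejcgwjc" (len 17), cursors c4@3 c1@8 c2@14 c3@17, authorship 44...11....22..33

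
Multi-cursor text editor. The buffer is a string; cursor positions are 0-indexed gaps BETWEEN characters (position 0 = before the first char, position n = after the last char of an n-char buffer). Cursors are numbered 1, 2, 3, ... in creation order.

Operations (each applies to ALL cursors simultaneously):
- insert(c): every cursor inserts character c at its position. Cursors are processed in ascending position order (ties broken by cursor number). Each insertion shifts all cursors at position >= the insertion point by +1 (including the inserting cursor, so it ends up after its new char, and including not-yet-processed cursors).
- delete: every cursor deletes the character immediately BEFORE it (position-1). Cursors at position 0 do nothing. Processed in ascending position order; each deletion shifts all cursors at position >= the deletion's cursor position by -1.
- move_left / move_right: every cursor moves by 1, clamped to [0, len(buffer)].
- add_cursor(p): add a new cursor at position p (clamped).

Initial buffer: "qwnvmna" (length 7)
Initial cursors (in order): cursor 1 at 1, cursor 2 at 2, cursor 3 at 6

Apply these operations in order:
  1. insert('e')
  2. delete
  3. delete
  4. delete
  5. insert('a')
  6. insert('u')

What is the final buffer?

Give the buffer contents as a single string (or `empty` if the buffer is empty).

Answer: aauunvaua

Derivation:
After op 1 (insert('e')): buffer="qewenvmnea" (len 10), cursors c1@2 c2@4 c3@9, authorship .1.2....3.
After op 2 (delete): buffer="qwnvmna" (len 7), cursors c1@1 c2@2 c3@6, authorship .......
After op 3 (delete): buffer="nvma" (len 4), cursors c1@0 c2@0 c3@3, authorship ....
After op 4 (delete): buffer="nva" (len 3), cursors c1@0 c2@0 c3@2, authorship ...
After op 5 (insert('a')): buffer="aanvaa" (len 6), cursors c1@2 c2@2 c3@5, authorship 12..3.
After op 6 (insert('u')): buffer="aauunvaua" (len 9), cursors c1@4 c2@4 c3@8, authorship 1212..33.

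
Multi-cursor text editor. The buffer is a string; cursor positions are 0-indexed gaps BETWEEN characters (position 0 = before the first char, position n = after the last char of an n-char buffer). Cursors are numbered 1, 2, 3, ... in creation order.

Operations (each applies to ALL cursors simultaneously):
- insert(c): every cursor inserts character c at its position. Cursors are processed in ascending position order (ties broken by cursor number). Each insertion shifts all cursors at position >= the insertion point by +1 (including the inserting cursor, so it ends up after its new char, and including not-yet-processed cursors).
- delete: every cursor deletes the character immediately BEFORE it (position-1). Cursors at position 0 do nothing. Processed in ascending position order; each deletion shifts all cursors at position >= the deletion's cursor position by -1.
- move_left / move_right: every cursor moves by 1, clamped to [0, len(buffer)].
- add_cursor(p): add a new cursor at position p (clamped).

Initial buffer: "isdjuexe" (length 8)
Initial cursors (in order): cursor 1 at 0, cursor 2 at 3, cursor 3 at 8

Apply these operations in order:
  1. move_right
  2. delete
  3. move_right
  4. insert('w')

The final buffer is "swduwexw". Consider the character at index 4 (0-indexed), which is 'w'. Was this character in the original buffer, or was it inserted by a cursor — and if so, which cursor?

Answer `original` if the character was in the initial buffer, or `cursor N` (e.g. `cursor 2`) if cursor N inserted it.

Answer: cursor 2

Derivation:
After op 1 (move_right): buffer="isdjuexe" (len 8), cursors c1@1 c2@4 c3@8, authorship ........
After op 2 (delete): buffer="sduex" (len 5), cursors c1@0 c2@2 c3@5, authorship .....
After op 3 (move_right): buffer="sduex" (len 5), cursors c1@1 c2@3 c3@5, authorship .....
After op 4 (insert('w')): buffer="swduwexw" (len 8), cursors c1@2 c2@5 c3@8, authorship .1..2..3
Authorship (.=original, N=cursor N): . 1 . . 2 . . 3
Index 4: author = 2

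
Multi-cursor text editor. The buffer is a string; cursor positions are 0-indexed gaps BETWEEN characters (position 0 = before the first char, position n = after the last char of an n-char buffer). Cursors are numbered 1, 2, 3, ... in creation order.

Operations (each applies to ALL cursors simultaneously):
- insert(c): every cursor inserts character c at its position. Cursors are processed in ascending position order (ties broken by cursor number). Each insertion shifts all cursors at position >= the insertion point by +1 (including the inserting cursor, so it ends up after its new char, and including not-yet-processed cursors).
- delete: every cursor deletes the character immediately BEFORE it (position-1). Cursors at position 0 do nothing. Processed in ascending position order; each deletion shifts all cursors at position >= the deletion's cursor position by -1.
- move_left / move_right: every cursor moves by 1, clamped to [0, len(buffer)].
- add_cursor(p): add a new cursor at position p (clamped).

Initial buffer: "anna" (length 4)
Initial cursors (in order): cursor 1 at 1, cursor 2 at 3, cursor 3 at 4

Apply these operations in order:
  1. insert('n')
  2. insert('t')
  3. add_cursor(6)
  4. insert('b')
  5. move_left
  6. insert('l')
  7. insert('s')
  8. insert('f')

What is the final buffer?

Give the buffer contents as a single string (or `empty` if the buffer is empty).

After op 1 (insert('n')): buffer="annnnan" (len 7), cursors c1@2 c2@5 c3@7, authorship .1..2.3
After op 2 (insert('t')): buffer="antnnntant" (len 10), cursors c1@3 c2@7 c3@10, authorship .11..22.33
After op 3 (add_cursor(6)): buffer="antnnntant" (len 10), cursors c1@3 c4@6 c2@7 c3@10, authorship .11..22.33
After op 4 (insert('b')): buffer="antbnnnbtbantb" (len 14), cursors c1@4 c4@8 c2@10 c3@14, authorship .111..2422.333
After op 5 (move_left): buffer="antbnnnbtbantb" (len 14), cursors c1@3 c4@7 c2@9 c3@13, authorship .111..2422.333
After op 6 (insert('l')): buffer="antlbnnnlbtlbantlb" (len 18), cursors c1@4 c4@9 c2@12 c3@17, authorship .1111..244222.3333
After op 7 (insert('s')): buffer="antlsbnnnlsbtlsbantlsb" (len 22), cursors c1@5 c4@11 c2@15 c3@21, authorship .11111..24442222.33333
After op 8 (insert('f')): buffer="antlsfbnnnlsfbtlsfbantlsfb" (len 26), cursors c1@6 c4@13 c2@18 c3@25, authorship .111111..2444422222.333333

Answer: antlsfbnnnlsfbtlsfbantlsfb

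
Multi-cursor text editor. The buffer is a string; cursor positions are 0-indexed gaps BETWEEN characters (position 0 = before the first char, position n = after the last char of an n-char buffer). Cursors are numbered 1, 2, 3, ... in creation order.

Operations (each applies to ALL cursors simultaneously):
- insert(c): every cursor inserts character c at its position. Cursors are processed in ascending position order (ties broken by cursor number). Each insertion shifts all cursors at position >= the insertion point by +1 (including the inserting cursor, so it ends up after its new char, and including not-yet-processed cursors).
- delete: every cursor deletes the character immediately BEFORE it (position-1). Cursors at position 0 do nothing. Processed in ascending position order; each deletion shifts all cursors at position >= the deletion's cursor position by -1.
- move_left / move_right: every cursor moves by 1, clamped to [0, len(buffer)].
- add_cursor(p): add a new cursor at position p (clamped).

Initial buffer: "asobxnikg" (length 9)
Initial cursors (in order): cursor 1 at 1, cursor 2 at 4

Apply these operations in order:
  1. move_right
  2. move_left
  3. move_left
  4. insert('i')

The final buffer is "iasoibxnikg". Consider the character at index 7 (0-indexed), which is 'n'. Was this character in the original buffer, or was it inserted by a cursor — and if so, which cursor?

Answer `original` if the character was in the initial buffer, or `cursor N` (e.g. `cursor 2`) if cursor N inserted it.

After op 1 (move_right): buffer="asobxnikg" (len 9), cursors c1@2 c2@5, authorship .........
After op 2 (move_left): buffer="asobxnikg" (len 9), cursors c1@1 c2@4, authorship .........
After op 3 (move_left): buffer="asobxnikg" (len 9), cursors c1@0 c2@3, authorship .........
After op 4 (insert('i')): buffer="iasoibxnikg" (len 11), cursors c1@1 c2@5, authorship 1...2......
Authorship (.=original, N=cursor N): 1 . . . 2 . . . . . .
Index 7: author = original

Answer: original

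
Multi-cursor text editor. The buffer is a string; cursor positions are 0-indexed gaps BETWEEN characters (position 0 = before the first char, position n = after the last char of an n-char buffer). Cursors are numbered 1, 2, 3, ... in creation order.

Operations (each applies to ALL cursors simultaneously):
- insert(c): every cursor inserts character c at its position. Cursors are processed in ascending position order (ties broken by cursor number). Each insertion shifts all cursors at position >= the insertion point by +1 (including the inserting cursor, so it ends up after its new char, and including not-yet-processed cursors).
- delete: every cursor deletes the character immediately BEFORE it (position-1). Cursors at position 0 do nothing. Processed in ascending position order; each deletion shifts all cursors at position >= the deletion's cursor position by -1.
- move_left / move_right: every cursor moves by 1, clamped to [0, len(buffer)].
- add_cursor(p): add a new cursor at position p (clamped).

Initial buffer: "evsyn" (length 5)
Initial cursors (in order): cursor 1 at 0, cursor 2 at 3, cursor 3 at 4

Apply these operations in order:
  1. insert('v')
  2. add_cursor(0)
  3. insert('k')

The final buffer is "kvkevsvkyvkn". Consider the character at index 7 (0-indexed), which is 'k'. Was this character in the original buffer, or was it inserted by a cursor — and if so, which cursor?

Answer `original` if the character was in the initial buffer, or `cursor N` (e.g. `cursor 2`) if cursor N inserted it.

After op 1 (insert('v')): buffer="vevsvyvn" (len 8), cursors c1@1 c2@5 c3@7, authorship 1...2.3.
After op 2 (add_cursor(0)): buffer="vevsvyvn" (len 8), cursors c4@0 c1@1 c2@5 c3@7, authorship 1...2.3.
After op 3 (insert('k')): buffer="kvkevsvkyvkn" (len 12), cursors c4@1 c1@3 c2@8 c3@11, authorship 411...22.33.
Authorship (.=original, N=cursor N): 4 1 1 . . . 2 2 . 3 3 .
Index 7: author = 2

Answer: cursor 2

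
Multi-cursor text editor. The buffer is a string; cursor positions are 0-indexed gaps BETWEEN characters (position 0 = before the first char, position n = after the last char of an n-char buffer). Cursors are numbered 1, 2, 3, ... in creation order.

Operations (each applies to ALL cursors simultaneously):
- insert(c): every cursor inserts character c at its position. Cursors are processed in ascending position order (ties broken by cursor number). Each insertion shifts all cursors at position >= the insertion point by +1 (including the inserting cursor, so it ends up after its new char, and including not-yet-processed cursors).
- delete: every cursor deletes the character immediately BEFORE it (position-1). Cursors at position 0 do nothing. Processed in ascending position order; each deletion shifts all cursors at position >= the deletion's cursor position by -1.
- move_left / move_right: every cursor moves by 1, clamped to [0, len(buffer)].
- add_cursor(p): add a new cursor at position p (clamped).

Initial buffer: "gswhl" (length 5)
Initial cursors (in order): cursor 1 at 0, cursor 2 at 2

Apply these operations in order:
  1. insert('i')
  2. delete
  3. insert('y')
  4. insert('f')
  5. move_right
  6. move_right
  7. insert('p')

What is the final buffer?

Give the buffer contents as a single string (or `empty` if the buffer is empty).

After op 1 (insert('i')): buffer="igsiwhl" (len 7), cursors c1@1 c2@4, authorship 1..2...
After op 2 (delete): buffer="gswhl" (len 5), cursors c1@0 c2@2, authorship .....
After op 3 (insert('y')): buffer="ygsywhl" (len 7), cursors c1@1 c2@4, authorship 1..2...
After op 4 (insert('f')): buffer="yfgsyfwhl" (len 9), cursors c1@2 c2@6, authorship 11..22...
After op 5 (move_right): buffer="yfgsyfwhl" (len 9), cursors c1@3 c2@7, authorship 11..22...
After op 6 (move_right): buffer="yfgsyfwhl" (len 9), cursors c1@4 c2@8, authorship 11..22...
After op 7 (insert('p')): buffer="yfgspyfwhpl" (len 11), cursors c1@5 c2@10, authorship 11..122..2.

Answer: yfgspyfwhpl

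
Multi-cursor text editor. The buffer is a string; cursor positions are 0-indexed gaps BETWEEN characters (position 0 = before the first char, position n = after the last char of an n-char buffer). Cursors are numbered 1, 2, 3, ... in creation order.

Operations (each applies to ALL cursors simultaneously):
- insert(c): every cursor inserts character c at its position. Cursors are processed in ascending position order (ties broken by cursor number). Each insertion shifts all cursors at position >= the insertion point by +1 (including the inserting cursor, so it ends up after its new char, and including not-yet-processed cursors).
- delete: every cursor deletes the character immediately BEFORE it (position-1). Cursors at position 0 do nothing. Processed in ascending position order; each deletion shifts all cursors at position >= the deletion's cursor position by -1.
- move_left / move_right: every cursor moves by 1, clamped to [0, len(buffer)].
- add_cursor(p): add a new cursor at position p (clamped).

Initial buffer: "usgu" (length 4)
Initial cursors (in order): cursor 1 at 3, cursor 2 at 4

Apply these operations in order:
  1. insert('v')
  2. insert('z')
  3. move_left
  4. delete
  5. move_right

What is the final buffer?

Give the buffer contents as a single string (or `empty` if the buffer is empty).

After op 1 (insert('v')): buffer="usgvuv" (len 6), cursors c1@4 c2@6, authorship ...1.2
After op 2 (insert('z')): buffer="usgvzuvz" (len 8), cursors c1@5 c2@8, authorship ...11.22
After op 3 (move_left): buffer="usgvzuvz" (len 8), cursors c1@4 c2@7, authorship ...11.22
After op 4 (delete): buffer="usgzuz" (len 6), cursors c1@3 c2@5, authorship ...1.2
After op 5 (move_right): buffer="usgzuz" (len 6), cursors c1@4 c2@6, authorship ...1.2

Answer: usgzuz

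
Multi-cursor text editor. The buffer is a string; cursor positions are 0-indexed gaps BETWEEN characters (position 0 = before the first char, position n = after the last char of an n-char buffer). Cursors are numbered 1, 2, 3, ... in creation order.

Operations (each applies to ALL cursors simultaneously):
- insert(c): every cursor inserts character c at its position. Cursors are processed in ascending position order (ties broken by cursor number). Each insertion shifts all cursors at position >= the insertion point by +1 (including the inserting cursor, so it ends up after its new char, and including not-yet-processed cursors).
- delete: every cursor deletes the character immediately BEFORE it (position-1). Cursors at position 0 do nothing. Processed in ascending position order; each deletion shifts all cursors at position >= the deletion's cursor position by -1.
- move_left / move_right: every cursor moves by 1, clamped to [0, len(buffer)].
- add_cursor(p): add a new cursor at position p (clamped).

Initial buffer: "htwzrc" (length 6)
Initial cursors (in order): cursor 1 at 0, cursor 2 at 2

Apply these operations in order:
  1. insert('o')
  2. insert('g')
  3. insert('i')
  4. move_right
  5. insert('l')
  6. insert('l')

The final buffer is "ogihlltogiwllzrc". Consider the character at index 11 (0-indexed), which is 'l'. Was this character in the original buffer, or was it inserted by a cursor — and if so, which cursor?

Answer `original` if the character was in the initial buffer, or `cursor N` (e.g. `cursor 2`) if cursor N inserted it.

Answer: cursor 2

Derivation:
After op 1 (insert('o')): buffer="ohtowzrc" (len 8), cursors c1@1 c2@4, authorship 1..2....
After op 2 (insert('g')): buffer="oghtogwzrc" (len 10), cursors c1@2 c2@6, authorship 11..22....
After op 3 (insert('i')): buffer="ogihtogiwzrc" (len 12), cursors c1@3 c2@8, authorship 111..222....
After op 4 (move_right): buffer="ogihtogiwzrc" (len 12), cursors c1@4 c2@9, authorship 111..222....
After op 5 (insert('l')): buffer="ogihltogiwlzrc" (len 14), cursors c1@5 c2@11, authorship 111.1.222.2...
After op 6 (insert('l')): buffer="ogihlltogiwllzrc" (len 16), cursors c1@6 c2@13, authorship 111.11.222.22...
Authorship (.=original, N=cursor N): 1 1 1 . 1 1 . 2 2 2 . 2 2 . . .
Index 11: author = 2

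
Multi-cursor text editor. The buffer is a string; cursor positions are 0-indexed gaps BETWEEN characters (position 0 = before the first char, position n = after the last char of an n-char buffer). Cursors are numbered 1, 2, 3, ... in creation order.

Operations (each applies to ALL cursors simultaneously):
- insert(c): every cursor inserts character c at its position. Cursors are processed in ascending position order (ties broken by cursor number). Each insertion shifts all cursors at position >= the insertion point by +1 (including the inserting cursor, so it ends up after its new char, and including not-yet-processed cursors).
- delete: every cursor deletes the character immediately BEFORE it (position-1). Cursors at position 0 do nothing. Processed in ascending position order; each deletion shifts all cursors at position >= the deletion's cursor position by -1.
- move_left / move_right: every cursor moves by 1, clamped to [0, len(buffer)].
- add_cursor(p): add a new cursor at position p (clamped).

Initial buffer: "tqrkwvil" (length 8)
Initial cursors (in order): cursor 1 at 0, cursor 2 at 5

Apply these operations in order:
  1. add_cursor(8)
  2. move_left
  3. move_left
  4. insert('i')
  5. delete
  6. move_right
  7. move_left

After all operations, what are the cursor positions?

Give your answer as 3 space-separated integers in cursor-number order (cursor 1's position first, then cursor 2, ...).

After op 1 (add_cursor(8)): buffer="tqrkwvil" (len 8), cursors c1@0 c2@5 c3@8, authorship ........
After op 2 (move_left): buffer="tqrkwvil" (len 8), cursors c1@0 c2@4 c3@7, authorship ........
After op 3 (move_left): buffer="tqrkwvil" (len 8), cursors c1@0 c2@3 c3@6, authorship ........
After op 4 (insert('i')): buffer="itqrikwviil" (len 11), cursors c1@1 c2@5 c3@9, authorship 1...2...3..
After op 5 (delete): buffer="tqrkwvil" (len 8), cursors c1@0 c2@3 c3@6, authorship ........
After op 6 (move_right): buffer="tqrkwvil" (len 8), cursors c1@1 c2@4 c3@7, authorship ........
After op 7 (move_left): buffer="tqrkwvil" (len 8), cursors c1@0 c2@3 c3@6, authorship ........

Answer: 0 3 6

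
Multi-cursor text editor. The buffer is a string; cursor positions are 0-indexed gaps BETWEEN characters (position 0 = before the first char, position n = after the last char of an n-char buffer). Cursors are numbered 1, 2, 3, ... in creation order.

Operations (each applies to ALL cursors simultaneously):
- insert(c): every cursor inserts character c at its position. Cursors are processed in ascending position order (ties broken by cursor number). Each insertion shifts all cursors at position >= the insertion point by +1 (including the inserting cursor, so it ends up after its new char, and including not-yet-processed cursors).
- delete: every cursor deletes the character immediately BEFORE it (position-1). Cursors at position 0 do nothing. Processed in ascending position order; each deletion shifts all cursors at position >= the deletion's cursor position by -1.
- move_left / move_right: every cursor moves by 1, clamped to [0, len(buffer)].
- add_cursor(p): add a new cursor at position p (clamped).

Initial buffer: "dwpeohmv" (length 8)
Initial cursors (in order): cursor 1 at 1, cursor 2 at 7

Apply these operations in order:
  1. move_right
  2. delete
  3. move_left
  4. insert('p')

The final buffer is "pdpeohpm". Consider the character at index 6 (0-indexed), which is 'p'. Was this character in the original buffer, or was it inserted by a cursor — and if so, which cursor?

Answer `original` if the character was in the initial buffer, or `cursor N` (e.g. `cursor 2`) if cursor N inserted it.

Answer: cursor 2

Derivation:
After op 1 (move_right): buffer="dwpeohmv" (len 8), cursors c1@2 c2@8, authorship ........
After op 2 (delete): buffer="dpeohm" (len 6), cursors c1@1 c2@6, authorship ......
After op 3 (move_left): buffer="dpeohm" (len 6), cursors c1@0 c2@5, authorship ......
After op 4 (insert('p')): buffer="pdpeohpm" (len 8), cursors c1@1 c2@7, authorship 1.....2.
Authorship (.=original, N=cursor N): 1 . . . . . 2 .
Index 6: author = 2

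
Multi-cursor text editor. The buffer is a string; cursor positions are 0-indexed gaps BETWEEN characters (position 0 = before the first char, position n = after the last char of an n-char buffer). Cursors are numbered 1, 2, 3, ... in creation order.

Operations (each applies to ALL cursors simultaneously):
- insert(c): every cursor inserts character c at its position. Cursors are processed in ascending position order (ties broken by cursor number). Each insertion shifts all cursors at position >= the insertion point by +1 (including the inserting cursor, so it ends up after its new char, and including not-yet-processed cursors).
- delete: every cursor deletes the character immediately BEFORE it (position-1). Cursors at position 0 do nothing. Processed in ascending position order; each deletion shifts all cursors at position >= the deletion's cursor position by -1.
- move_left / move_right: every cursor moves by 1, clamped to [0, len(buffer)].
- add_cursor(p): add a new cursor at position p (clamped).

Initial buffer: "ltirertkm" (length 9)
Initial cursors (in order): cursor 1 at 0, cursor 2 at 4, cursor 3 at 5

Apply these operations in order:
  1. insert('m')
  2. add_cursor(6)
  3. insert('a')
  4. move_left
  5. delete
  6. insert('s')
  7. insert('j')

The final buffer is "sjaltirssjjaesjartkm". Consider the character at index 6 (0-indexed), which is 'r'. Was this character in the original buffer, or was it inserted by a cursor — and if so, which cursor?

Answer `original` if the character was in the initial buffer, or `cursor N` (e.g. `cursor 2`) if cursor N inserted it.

Answer: original

Derivation:
After op 1 (insert('m')): buffer="mltirmemrtkm" (len 12), cursors c1@1 c2@6 c3@8, authorship 1....2.3....
After op 2 (add_cursor(6)): buffer="mltirmemrtkm" (len 12), cursors c1@1 c2@6 c4@6 c3@8, authorship 1....2.3....
After op 3 (insert('a')): buffer="maltirmaaemartkm" (len 16), cursors c1@2 c2@9 c4@9 c3@12, authorship 11....224.33....
After op 4 (move_left): buffer="maltirmaaemartkm" (len 16), cursors c1@1 c2@8 c4@8 c3@11, authorship 11....224.33....
After op 5 (delete): buffer="altiraeartkm" (len 12), cursors c1@0 c2@5 c4@5 c3@7, authorship 1....4.3....
After op 6 (insert('s')): buffer="saltirssaesartkm" (len 16), cursors c1@1 c2@8 c4@8 c3@11, authorship 11....244.33....
After op 7 (insert('j')): buffer="sjaltirssjjaesjartkm" (len 20), cursors c1@2 c2@11 c4@11 c3@15, authorship 111....24244.333....
Authorship (.=original, N=cursor N): 1 1 1 . . . . 2 4 2 4 4 . 3 3 3 . . . .
Index 6: author = original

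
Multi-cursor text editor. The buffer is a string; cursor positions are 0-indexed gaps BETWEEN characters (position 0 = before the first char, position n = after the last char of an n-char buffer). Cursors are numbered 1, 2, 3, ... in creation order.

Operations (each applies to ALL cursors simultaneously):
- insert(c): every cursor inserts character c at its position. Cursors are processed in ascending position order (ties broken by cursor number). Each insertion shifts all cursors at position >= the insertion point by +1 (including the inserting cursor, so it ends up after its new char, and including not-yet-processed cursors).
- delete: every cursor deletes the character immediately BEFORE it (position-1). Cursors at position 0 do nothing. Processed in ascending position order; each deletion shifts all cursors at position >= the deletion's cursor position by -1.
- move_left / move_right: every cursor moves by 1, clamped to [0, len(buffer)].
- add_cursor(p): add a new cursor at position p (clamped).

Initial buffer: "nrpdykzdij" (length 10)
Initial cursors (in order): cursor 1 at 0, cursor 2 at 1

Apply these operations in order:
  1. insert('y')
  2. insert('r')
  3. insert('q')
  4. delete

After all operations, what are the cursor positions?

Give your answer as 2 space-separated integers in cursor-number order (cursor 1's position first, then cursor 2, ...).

After op 1 (insert('y')): buffer="ynyrpdykzdij" (len 12), cursors c1@1 c2@3, authorship 1.2.........
After op 2 (insert('r')): buffer="yrnyrrpdykzdij" (len 14), cursors c1@2 c2@5, authorship 11.22.........
After op 3 (insert('q')): buffer="yrqnyrqrpdykzdij" (len 16), cursors c1@3 c2@7, authorship 111.222.........
After op 4 (delete): buffer="yrnyrrpdykzdij" (len 14), cursors c1@2 c2@5, authorship 11.22.........

Answer: 2 5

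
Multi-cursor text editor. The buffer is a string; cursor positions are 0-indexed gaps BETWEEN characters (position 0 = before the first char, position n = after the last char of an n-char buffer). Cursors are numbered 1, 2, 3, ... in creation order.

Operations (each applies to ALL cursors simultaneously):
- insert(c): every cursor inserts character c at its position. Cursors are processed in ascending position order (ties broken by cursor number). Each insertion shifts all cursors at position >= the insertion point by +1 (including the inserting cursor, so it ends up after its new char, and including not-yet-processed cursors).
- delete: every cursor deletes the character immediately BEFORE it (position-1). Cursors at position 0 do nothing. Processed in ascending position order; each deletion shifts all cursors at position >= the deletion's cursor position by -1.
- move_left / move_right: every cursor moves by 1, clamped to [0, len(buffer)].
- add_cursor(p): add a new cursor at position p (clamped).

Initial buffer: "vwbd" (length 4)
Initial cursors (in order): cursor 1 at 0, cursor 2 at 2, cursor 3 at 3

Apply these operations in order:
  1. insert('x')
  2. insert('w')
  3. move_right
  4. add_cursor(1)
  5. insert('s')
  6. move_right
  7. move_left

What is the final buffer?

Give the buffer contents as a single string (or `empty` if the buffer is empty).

Answer: xswvswxwbsxwds

Derivation:
After op 1 (insert('x')): buffer="xvwxbxd" (len 7), cursors c1@1 c2@4 c3@6, authorship 1..2.3.
After op 2 (insert('w')): buffer="xwvwxwbxwd" (len 10), cursors c1@2 c2@6 c3@9, authorship 11..22.33.
After op 3 (move_right): buffer="xwvwxwbxwd" (len 10), cursors c1@3 c2@7 c3@10, authorship 11..22.33.
After op 4 (add_cursor(1)): buffer="xwvwxwbxwd" (len 10), cursors c4@1 c1@3 c2@7 c3@10, authorship 11..22.33.
After op 5 (insert('s')): buffer="xswvswxwbsxwds" (len 14), cursors c4@2 c1@5 c2@10 c3@14, authorship 141.1.22.233.3
After op 6 (move_right): buffer="xswvswxwbsxwds" (len 14), cursors c4@3 c1@6 c2@11 c3@14, authorship 141.1.22.233.3
After op 7 (move_left): buffer="xswvswxwbsxwds" (len 14), cursors c4@2 c1@5 c2@10 c3@13, authorship 141.1.22.233.3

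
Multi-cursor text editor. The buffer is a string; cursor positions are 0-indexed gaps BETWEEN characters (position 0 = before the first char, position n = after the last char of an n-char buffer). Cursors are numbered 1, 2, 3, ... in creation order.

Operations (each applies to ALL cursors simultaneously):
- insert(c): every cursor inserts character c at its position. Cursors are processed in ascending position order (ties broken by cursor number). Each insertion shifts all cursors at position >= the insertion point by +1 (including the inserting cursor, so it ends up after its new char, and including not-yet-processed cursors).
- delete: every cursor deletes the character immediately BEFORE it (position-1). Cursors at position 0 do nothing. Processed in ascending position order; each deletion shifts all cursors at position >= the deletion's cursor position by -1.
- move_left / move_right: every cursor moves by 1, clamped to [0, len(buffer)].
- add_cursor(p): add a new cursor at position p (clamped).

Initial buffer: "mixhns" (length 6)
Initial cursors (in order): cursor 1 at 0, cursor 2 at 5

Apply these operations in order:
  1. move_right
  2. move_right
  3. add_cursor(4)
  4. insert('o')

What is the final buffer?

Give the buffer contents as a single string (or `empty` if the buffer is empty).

Answer: mioxhonso

Derivation:
After op 1 (move_right): buffer="mixhns" (len 6), cursors c1@1 c2@6, authorship ......
After op 2 (move_right): buffer="mixhns" (len 6), cursors c1@2 c2@6, authorship ......
After op 3 (add_cursor(4)): buffer="mixhns" (len 6), cursors c1@2 c3@4 c2@6, authorship ......
After op 4 (insert('o')): buffer="mioxhonso" (len 9), cursors c1@3 c3@6 c2@9, authorship ..1..3..2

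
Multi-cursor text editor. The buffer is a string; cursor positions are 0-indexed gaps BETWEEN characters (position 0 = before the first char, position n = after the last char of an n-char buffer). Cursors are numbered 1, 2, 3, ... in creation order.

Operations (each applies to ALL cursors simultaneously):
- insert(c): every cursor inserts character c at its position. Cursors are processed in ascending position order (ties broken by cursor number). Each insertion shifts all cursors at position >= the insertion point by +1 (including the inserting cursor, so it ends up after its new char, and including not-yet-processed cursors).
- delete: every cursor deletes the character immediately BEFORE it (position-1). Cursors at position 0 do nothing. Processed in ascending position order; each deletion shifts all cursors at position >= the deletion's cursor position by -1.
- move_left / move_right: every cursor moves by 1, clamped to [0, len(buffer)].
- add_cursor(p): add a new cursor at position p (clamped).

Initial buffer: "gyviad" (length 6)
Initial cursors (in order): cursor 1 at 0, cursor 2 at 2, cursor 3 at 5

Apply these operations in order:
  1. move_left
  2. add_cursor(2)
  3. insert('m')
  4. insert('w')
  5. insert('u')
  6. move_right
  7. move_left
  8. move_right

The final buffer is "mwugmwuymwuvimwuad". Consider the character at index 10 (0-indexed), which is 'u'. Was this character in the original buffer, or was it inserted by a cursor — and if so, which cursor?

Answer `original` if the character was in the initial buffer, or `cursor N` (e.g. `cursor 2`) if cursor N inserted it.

Answer: cursor 4

Derivation:
After op 1 (move_left): buffer="gyviad" (len 6), cursors c1@0 c2@1 c3@4, authorship ......
After op 2 (add_cursor(2)): buffer="gyviad" (len 6), cursors c1@0 c2@1 c4@2 c3@4, authorship ......
After op 3 (insert('m')): buffer="mgmymvimad" (len 10), cursors c1@1 c2@3 c4@5 c3@8, authorship 1.2.4..3..
After op 4 (insert('w')): buffer="mwgmwymwvimwad" (len 14), cursors c1@2 c2@5 c4@8 c3@12, authorship 11.22.44..33..
After op 5 (insert('u')): buffer="mwugmwuymwuvimwuad" (len 18), cursors c1@3 c2@7 c4@11 c3@16, authorship 111.222.444..333..
After op 6 (move_right): buffer="mwugmwuymwuvimwuad" (len 18), cursors c1@4 c2@8 c4@12 c3@17, authorship 111.222.444..333..
After op 7 (move_left): buffer="mwugmwuymwuvimwuad" (len 18), cursors c1@3 c2@7 c4@11 c3@16, authorship 111.222.444..333..
After op 8 (move_right): buffer="mwugmwuymwuvimwuad" (len 18), cursors c1@4 c2@8 c4@12 c3@17, authorship 111.222.444..333..
Authorship (.=original, N=cursor N): 1 1 1 . 2 2 2 . 4 4 4 . . 3 3 3 . .
Index 10: author = 4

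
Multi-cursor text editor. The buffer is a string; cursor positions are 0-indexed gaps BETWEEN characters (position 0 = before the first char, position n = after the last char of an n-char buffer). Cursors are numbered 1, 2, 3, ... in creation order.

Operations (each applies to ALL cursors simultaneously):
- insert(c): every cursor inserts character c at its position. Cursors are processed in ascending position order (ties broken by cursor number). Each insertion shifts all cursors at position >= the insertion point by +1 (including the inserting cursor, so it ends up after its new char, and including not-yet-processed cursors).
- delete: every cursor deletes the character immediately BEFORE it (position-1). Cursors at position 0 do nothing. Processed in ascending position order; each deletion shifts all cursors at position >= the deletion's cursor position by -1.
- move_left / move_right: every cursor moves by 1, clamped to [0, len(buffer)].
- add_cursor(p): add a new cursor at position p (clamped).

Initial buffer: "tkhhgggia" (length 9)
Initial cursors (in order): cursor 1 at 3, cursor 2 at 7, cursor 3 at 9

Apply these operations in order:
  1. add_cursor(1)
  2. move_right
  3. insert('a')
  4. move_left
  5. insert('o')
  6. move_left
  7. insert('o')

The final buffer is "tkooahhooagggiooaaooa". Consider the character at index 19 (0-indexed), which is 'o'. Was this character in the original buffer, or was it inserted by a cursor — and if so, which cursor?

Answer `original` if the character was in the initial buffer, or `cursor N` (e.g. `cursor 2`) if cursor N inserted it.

After op 1 (add_cursor(1)): buffer="tkhhgggia" (len 9), cursors c4@1 c1@3 c2@7 c3@9, authorship .........
After op 2 (move_right): buffer="tkhhgggia" (len 9), cursors c4@2 c1@4 c2@8 c3@9, authorship .........
After op 3 (insert('a')): buffer="tkahhagggiaaa" (len 13), cursors c4@3 c1@6 c2@11 c3@13, authorship ..4..1....2.3
After op 4 (move_left): buffer="tkahhagggiaaa" (len 13), cursors c4@2 c1@5 c2@10 c3@12, authorship ..4..1....2.3
After op 5 (insert('o')): buffer="tkoahhoagggioaaoa" (len 17), cursors c4@3 c1@7 c2@13 c3@16, authorship ..44..11....22.33
After op 6 (move_left): buffer="tkoahhoagggioaaoa" (len 17), cursors c4@2 c1@6 c2@12 c3@15, authorship ..44..11....22.33
After op 7 (insert('o')): buffer="tkooahhooagggiooaaooa" (len 21), cursors c4@3 c1@8 c2@15 c3@19, authorship ..444..111....222.333
Authorship (.=original, N=cursor N): . . 4 4 4 . . 1 1 1 . . . . 2 2 2 . 3 3 3
Index 19: author = 3

Answer: cursor 3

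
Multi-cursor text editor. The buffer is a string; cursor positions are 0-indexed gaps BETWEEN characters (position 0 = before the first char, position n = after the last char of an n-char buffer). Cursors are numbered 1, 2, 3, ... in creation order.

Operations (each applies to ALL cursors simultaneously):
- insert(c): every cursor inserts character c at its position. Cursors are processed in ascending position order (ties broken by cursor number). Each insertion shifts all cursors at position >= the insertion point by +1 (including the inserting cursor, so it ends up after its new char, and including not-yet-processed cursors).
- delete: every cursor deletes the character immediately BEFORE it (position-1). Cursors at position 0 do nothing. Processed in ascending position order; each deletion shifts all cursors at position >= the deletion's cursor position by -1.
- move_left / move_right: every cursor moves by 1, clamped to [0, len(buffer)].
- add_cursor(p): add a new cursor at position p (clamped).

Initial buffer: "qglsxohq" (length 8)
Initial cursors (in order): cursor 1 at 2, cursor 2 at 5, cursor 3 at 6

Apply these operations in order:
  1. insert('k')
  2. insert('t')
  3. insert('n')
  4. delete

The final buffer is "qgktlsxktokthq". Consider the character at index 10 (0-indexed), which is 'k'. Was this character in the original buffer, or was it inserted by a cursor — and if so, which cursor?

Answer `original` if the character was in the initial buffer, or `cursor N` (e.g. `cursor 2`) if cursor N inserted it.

After op 1 (insert('k')): buffer="qgklsxkokhq" (len 11), cursors c1@3 c2@7 c3@9, authorship ..1...2.3..
After op 2 (insert('t')): buffer="qgktlsxktokthq" (len 14), cursors c1@4 c2@9 c3@12, authorship ..11...22.33..
After op 3 (insert('n')): buffer="qgktnlsxktnoktnhq" (len 17), cursors c1@5 c2@11 c3@15, authorship ..111...222.333..
After op 4 (delete): buffer="qgktlsxktokthq" (len 14), cursors c1@4 c2@9 c3@12, authorship ..11...22.33..
Authorship (.=original, N=cursor N): . . 1 1 . . . 2 2 . 3 3 . .
Index 10: author = 3

Answer: cursor 3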